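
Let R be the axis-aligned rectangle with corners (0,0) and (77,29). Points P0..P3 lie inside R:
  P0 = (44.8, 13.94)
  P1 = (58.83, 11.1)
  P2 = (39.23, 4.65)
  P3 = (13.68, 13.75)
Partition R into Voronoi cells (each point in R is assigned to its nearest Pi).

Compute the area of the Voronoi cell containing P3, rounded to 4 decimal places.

Area of P3's cell: 795.7057

1. box [0,77]×[0,29]: [(0, 0) (77, 0) (77, 29) (0, 29)]
2. ⊥bis P3·P0 via (29.24,13.845): [(0, 0) (29.3245, 0) (29.1475, 29) (0, 29)]  |A|=847.844
3. ⊥bis P3·P1 via (36.255,12.425): [(0, 0) (29.3245, 0) (29.1475, 29) (0, 29)]  |A|=847.844
4. ⊥bis P3·P2 via (26.455,9.2): [(0, 0) (23.1783, 0) (29.2209, 16.9659) (29.1475, 29) (0, 29)]  |A|=795.7057
5. canonical 5-gon: [(0, 0) (23.1783, 0) (29.2209, 16.9659) (29.1475, 29) (0, 29)]
6. shoelace: 795.7057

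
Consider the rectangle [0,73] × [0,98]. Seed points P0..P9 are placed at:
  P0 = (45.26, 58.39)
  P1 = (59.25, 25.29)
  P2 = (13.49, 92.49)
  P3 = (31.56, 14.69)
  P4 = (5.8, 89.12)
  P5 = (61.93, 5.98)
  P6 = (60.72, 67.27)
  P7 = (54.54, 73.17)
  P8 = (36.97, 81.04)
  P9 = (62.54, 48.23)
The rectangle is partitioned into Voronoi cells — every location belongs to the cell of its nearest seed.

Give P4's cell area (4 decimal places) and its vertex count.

1. box [0,73]×[0,98]: [(0, 0) (73, 0) (73, 98) (0, 98)]
2. ⊥bis P4·P0 via (25.53,73.755): [(0, 40.9723) (44.4111, 98) (0, 98)]  |A|=1266.3329
3. ⊥bis P4·P1 via (32.525,57.205): [(0, 40.9723) (44.4111, 98) (0, 98)]  |A|=1266.3329
4. ⊥bis P4·P2 via (9.645,90.805): [(0, 40.9723) (20.1464, 66.8419) (6.4919, 98) (0, 98)]  |A|=675.5888
5. ⊥bis P4·P3 via (18.68,51.905): [(0, 45.4399) (4.763, 47.0884) (20.1464, 66.8419) (6.4919, 98) (0, 98)]  |A|=664.949
6. ⊥bis P4·P5 via (33.865,47.55): [(0, 45.4399) (4.763, 47.0884) (20.1464, 66.8419) (6.4919, 98) (0, 98)]  |A|=664.949
7. ⊥bis P4·P6 via (33.26,78.195): [(0, 45.4399) (4.763, 47.0884) (20.1464, 66.8419) (6.4919, 98) (0, 98)]  |A|=664.949
8. ⊥bis P4·P7 via (30.17,81.145): [(0, 45.4399) (4.763, 47.0884) (20.1464, 66.8419) (6.4919, 98) (0, 98)]  |A|=664.949
9. ⊥bis P4·P8 via (21.385,85.08): [(0, 45.4399) (4.763, 47.0884) (14.9164, 60.1262) (17.9541, 71.8446) (6.4919, 98) (0, 98)]  |A|=644.5058
10. ⊥bis P4·P9 via (34.17,68.675): [(0, 45.4399) (4.763, 47.0884) (14.9164, 60.1262) (17.9541, 71.8446) (6.4919, 98) (0, 98)]  |A|=644.5058
11. canonical 6-gon: [(0, 45.4399) (4.763, 47.0884) (14.9164, 60.1262) (17.9541, 71.8446) (6.4919, 98) (0, 98)]
12. shoelace: 644.5058

Area of P4's cell: 644.5058 (6 vertices)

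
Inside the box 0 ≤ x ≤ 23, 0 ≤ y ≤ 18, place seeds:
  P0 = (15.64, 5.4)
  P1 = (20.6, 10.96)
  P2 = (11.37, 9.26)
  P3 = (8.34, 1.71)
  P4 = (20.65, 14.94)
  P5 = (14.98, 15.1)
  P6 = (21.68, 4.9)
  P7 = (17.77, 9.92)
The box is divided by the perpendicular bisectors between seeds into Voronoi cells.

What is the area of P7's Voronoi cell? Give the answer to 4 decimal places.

1. box [0,23]×[0,18]: [(0, 0) (23, 0) (23, 18) (0, 18)]
2. ⊥bis P7·P0 via (16.705,7.66): [(0, 15.532) (23, 4.6936) (23, 18) (0, 18)]  |A|=181.4056
3. ⊥bis P7·P1 via (19.185,10.44): [(0, 15.532) (20.94, 5.6643) (16.4068, 18) (0, 18)]  |A|=127.0341
4. ⊥bis P7·P2 via (14.57,9.59): [(14.6701, 8.6189) (20.94, 5.6643) (16.4068, 18) (13.7027, 18)]  |A|=44.6582
5. ⊥bis P7·P3 via (13.055,5.815): [(14.6701, 8.6189) (20.94, 5.6643) (16.4068, 18) (13.7027, 18)]  |A|=44.6582
6. ⊥bis P7·P4 via (19.21,12.43): [(13.9669, 15.438) (14.6701, 8.6189) (20.94, 5.6643) (18.2516, 12.9798)]  |A|=32.7068
7. ⊥bis P7·P5 via (16.375,12.51): [(17.7653, 13.2588) (14.3797, 11.4353) (14.6701, 8.6189) (20.94, 5.6643) (18.2516, 12.9798)]  |A|=25.5547
8. ⊥bis P7·P6 via (19.725,7.41): [(17.7653, 13.2588) (14.3797, 11.4353) (14.6701, 8.6189) (18.7866, 6.6791) (20.1709, 7.7573) (18.2516, 12.9798)]  |A|=23.6914
9. canonical 6-gon: [(17.7653, 13.2588) (14.3797, 11.4353) (14.6701, 8.6189) (18.7866, 6.6791) (20.1709, 7.7573) (18.2516, 12.9798)]
10. shoelace: 23.6914

Area of P7's cell: 23.6914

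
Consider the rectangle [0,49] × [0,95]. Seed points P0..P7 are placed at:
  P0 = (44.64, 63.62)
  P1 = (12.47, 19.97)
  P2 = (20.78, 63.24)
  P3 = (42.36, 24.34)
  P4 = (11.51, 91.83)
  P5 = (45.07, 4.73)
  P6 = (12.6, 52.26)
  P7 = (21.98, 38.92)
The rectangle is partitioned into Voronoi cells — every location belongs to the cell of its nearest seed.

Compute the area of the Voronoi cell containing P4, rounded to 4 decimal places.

Area of P4's cell: 628.6117

1. box [0,49]×[0,95]: [(0, 0) (49, 0) (49, 95) (0, 95)]
2. ⊥bis P4·P0 via (28.075,77.725): [(0, 44.7535) (42.7846, 95) (0, 95)]  |A|=1074.8863
3. ⊥bis P4·P1 via (11.99,55.9): [(0, 55.7398) (9.4624, 55.8662) (42.7846, 95) (0, 95)]  |A|=1022.908
4. ⊥bis P4·P2 via (16.145,77.535): [(0, 72.3002) (32.4014, 82.806) (42.7846, 95) (0, 95)]  |A|=628.6117
5. ⊥bis P4·P3 via (26.935,58.085): [(0, 72.3002) (32.4014, 82.806) (42.7846, 95) (0, 95)]  |A|=628.6117
6. ⊥bis P4·P5 via (28.29,48.28): [(0, 72.3002) (32.4014, 82.806) (42.7846, 95) (0, 95)]  |A|=628.6117
7. ⊥bis P4·P6 via (12.055,72.045): [(0, 72.3002) (32.4014, 82.806) (42.7846, 95) (0, 95)]  |A|=628.6117
8. ⊥bis P4·P7 via (16.745,65.375): [(0, 72.3002) (32.4014, 82.806) (42.7846, 95) (0, 95)]  |A|=628.6117
9. canonical 4-gon: [(0, 72.3002) (32.4014, 82.806) (42.7846, 95) (0, 95)]
10. shoelace: 628.6117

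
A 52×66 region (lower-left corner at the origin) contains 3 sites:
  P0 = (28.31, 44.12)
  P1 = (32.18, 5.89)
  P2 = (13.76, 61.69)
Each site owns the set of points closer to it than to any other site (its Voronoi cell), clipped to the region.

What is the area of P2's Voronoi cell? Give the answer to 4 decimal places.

Area of P2's cell: 562.1977

1. box [0,52]×[0,66]: [(0, 0) (52, 0) (52, 66) (0, 66)]
2. ⊥bis P2·P0 via (21.035,52.905): [(0, 35.4856) (36.848, 66) (0, 66)]  |A|=562.1977
3. ⊥bis P2·P1 via (22.97,33.79): [(0, 35.4856) (36.848, 66) (0, 66)]  |A|=562.1977
4. canonical 3-gon: [(0, 35.4856) (36.848, 66) (0, 66)]
5. shoelace: 562.1977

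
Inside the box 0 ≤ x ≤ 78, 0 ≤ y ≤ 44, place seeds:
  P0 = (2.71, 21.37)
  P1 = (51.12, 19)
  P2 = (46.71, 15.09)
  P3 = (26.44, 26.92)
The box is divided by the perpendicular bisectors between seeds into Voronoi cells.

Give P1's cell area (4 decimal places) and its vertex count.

1. box [0,78]×[0,44]: [(0, 0) (78, 0) (78, 44) (0, 44)]
2. ⊥bis P1·P0 via (26.915,20.185): [(25.9268, 0) (78, 0) (78, 44) (28.0809, 44)]  |A|=2243.8303
3. ⊥bis P1·P2 via (48.915,17.045): [(27.9205, 40.7242) (64.0275, 0) (78, 0) (78, 44) (28.0809, 44)]  |A|=1468.0213
4. ⊥bis P1·P3 via (38.78,22.96): [(40.0797, 27.0101) (64.0275, 0) (78, 0) (78, 44) (45.5319, 44)]  |A|=1298.7609
5. canonical 5-gon: [(40.0797, 27.0101) (64.0275, 0) (78, 0) (78, 44) (45.5319, 44)]
6. shoelace: 1298.7609

Area of P1's cell: 1298.7609 (5 vertices)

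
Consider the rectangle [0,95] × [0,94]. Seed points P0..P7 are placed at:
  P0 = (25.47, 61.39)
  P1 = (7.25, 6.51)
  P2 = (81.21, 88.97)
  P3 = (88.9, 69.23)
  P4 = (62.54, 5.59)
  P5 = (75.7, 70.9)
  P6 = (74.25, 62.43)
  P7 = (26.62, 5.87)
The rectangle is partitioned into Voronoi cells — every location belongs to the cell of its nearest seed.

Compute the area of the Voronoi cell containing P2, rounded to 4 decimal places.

1. box [0,95]×[0,94]: [(0, 0) (95, 0) (95, 94) (0, 94)]
2. ⊥bis P2·P0 via (53.34,75.18): [(90.5389, 0) (95, 0) (95, 94) (44.0279, 94)]  |A|=2605.3616
3. ⊥bis P2·P1 via (44.23,47.74): [(85.0192, 11.1553) (95, 2.2034) (95, 94) (44.0279, 94)]  |A|=2569.4831
4. ⊥bis P2·P3 via (85.055,79.1): [(56.8392, 68.1081) (95, 82.9742) (95, 94) (44.0279, 94)]  |A|=870.2584
5. ⊥bis P2·P4 via (71.875,47.28): [(56.8392, 68.1081) (95, 82.9742) (95, 94) (44.0279, 94)]  |A|=870.2584
6. ⊥bis P2·P5 via (78.455,79.935): [(46.1066, 89.7988) (83.3595, 78.4395) (95, 82.9742) (95, 94) (44.0279, 94)]  |A|=527.1948
7. ⊥bis P2·P6 via (77.73,75.7): [(46.1066, 89.7988) (83.3595, 78.4395) (95, 82.9742) (95, 94) (44.0279, 94)]  |A|=527.1948
8. ⊥bis P2·P7 via (53.915,47.42): [(46.1066, 89.7988) (83.3595, 78.4395) (95, 82.9742) (95, 94) (44.0279, 94)]  |A|=527.1948
9. canonical 5-gon: [(46.1066, 89.7988) (83.3595, 78.4395) (95, 82.9742) (95, 94) (44.0279, 94)]
10. shoelace: 527.1948

Area of P2's cell: 527.1948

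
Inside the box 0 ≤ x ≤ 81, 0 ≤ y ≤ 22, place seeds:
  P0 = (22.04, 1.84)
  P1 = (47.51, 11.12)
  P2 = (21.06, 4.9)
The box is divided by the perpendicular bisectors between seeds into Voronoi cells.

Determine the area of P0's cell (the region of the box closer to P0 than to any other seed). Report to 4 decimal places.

Area of P0's cell: 97.7488

1. box [0,81]×[0,22]: [(0, 0) (81, 0) (81, 22) (0, 22)]
2. ⊥bis P0·P1 via (34.775,6.48): [(0, 0) (37.136, 0) (29.1203, 22) (0, 22)]  |A|=728.819
3. ⊥bis P0·P2 via (21.55,3.37): [(11.0273, 0) (37.136, 0) (34.4078, 7.4879)]  |A|=97.7488
4. canonical 3-gon: [(11.0273, 0) (37.136, 0) (34.4078, 7.4879)]
5. shoelace: 97.7488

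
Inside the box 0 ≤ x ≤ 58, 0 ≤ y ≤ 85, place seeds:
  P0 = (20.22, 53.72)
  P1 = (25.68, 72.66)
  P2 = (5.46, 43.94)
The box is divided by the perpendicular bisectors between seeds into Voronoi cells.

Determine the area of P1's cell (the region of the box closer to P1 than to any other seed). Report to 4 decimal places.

Area of P1's cell: 1366.1370

1. box [0,58]×[0,85]: [(0, 0) (58, 0) (58, 85) (0, 85)]
2. ⊥bis P1·P0 via (22.95,63.19): [(0, 69.806) (58, 53.0858) (58, 85) (0, 85)]  |A|=1366.137
3. ⊥bis P1·P2 via (15.57,58.3): [(0, 69.806) (58, 53.0858) (58, 85) (0, 85)]  |A|=1366.137
4. canonical 4-gon: [(0, 69.806) (58, 53.0858) (58, 85) (0, 85)]
5. shoelace: 1366.137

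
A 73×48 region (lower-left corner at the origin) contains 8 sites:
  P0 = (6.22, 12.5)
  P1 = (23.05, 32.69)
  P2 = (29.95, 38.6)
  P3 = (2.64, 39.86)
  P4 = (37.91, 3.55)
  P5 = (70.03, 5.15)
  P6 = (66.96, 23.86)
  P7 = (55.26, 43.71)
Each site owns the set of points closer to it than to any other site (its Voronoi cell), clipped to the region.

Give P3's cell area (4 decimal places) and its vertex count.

Area of P3's cell: 286.0691 (5 vertices)

1. box [0,73]×[0,48]: [(0, 0) (73, 0) (73, 48) (0, 48)]
2. ⊥bis P3·P0 via (4.43,26.18): [(0, 25.6003) (73, 35.1522) (73, 48) (0, 48)]  |A|=1286.5305
3. ⊥bis P3·P1 via (12.845,36.275): [(0, 25.6003) (9.5332, 26.8477) (16.964, 48) (0, 48)]  |A|=286.1836
4. ⊥bis P3·P2 via (16.295,39.23): [(0, 25.6003) (9.5332, 26.8477) (16.6597, 47.1337) (16.6996, 48) (0, 48)]  |A|=286.0691
5. ⊥bis P3·P4 via (20.275,21.705): [(0, 25.6003) (9.5332, 26.8477) (16.6597, 47.1337) (16.6996, 48) (0, 48)]  |A|=286.0691
6. ⊥bis P3·P5 via (36.335,22.505): [(0, 25.6003) (9.5332, 26.8477) (16.6597, 47.1337) (16.6996, 48) (0, 48)]  |A|=286.0691
7. ⊥bis P3·P6 via (34.8,31.86): [(0, 25.6003) (9.5332, 26.8477) (16.6597, 47.1337) (16.6996, 48) (0, 48)]  |A|=286.0691
8. ⊥bis P3·P7 via (28.95,41.785): [(0, 25.6003) (9.5332, 26.8477) (16.6597, 47.1337) (16.6996, 48) (0, 48)]  |A|=286.0691
9. canonical 5-gon: [(0, 25.6003) (9.5332, 26.8477) (16.6597, 47.1337) (16.6996, 48) (0, 48)]
10. shoelace: 286.0691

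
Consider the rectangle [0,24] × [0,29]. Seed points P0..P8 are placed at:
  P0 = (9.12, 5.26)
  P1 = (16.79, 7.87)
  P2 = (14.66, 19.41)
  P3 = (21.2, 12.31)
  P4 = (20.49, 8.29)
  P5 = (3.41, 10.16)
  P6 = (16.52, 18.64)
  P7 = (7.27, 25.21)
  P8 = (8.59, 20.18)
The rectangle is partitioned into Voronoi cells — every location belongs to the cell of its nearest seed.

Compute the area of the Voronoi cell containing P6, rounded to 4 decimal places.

1. box [0,24]×[0,29]: [(0, 0) (24, 0) (24, 29) (0, 29)]
2. ⊥bis P6·P0 via (12.82,11.95): [(0, 19.0403) (24, 5.7667) (24, 29) (0, 29)]  |A|=398.3157
3. ⊥bis P6·P1 via (16.655,13.255): [(0, 19.0403) (10.729, 13.1064) (24, 13.4391) (24, 29) (0, 29)]  |A|=347.4057
4. ⊥bis P6·P2 via (15.59,19.025): [(13.1651, 13.1675) (24, 13.4391) (24, 29) (19.7194, 29)]  |A|=118.186
5. ⊥bis P6·P3 via (18.86,15.475): [(13.1651, 13.1675) (15.8293, 13.2343) (24, 19.2752) (24, 29) (19.7194, 29)]  |A|=94.3437
6. ⊥bis P6·P4 via (18.505,13.465): [(13.1651, 13.1675) (15.8293, 13.2343) (24, 19.2752) (24, 29) (19.7194, 29)]  |A|=94.3437
7. ⊥bis P6·P5 via (9.965,14.4): [(13.1651, 13.1675) (15.8293, 13.2343) (24, 19.2752) (24, 29) (19.7194, 29)]  |A|=94.3437
8. ⊥bis P6·P7 via (11.895,21.925): [(13.1651, 13.1675) (15.8293, 13.2343) (24, 19.2752) (24, 29) (19.7194, 29)]  |A|=94.3437
9. ⊥bis P6·P8 via (12.555,19.41): [(13.1651, 13.1675) (15.8293, 13.2343) (24, 19.2752) (24, 29) (19.7194, 29)]  |A|=94.3437
10. canonical 5-gon: [(13.1651, 13.1675) (15.8293, 13.2343) (24, 19.2752) (24, 29) (19.7194, 29)]
11. shoelace: 94.3437

Area of P6's cell: 94.3437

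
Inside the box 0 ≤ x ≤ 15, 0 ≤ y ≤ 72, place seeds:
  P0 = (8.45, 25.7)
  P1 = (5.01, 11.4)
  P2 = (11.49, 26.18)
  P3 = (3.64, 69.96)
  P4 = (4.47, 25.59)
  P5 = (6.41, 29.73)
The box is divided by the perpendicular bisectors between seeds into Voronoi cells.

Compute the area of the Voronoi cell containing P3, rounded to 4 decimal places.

1. box [0,15]×[0,72]: [(0, 0) (15, 0) (15, 72) (0, 72)]
2. ⊥bis P3·P0 via (6.045,47.83): [(0, 47.1731) (15, 48.8032) (15, 72) (0, 72)]  |A|=360.1781
3. ⊥bis P3·P1 via (4.325,40.68): [(0, 47.1731) (15, 48.8032) (15, 72) (0, 72)]  |A|=360.1781
4. ⊥bis P3·P2 via (7.565,48.07): [(0, 47.1731) (6.5058, 47.8801) (15, 49.4031) (15, 72) (0, 72)]  |A|=357.6301
5. ⊥bis P3·P4 via (4.055,47.775): [(0, 47.6991) (5.8474, 47.8085) (6.5058, 47.8801) (15, 49.4031) (15, 72) (0, 72)]  |A|=356.092
6. ⊥bis P3·P5 via (5.025,49.845): [(0, 49.499) (15, 50.5318) (15, 72) (0, 72)]  |A|=329.7688
7. canonical 4-gon: [(0, 49.499) (15, 50.5318) (15, 72) (0, 72)]
8. shoelace: 329.7688

Area of P3's cell: 329.7688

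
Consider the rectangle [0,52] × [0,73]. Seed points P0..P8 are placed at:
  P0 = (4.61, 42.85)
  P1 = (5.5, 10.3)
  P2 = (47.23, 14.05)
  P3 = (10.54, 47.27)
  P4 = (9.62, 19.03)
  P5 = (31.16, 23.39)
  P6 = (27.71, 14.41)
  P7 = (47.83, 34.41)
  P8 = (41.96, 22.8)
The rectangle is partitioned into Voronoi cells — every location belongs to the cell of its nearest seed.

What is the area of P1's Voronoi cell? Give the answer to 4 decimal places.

1. box [0,52]×[0,73]: [(0, 0) (52, 0) (52, 73) (0, 73)]
2. ⊥bis P1·P0 via (5.055,26.575): [(0, 26.4368) (0, 0) (52, 0) (52, 27.8586)]  |A|=1411.6799
3. ⊥bis P1·P2 via (26.365,12.175): [(25.0219, 27.1209) (0, 26.4368) (0, 0) (27.4591, 0)]  |A|=703.1076
4. ⊥bis P1·P3 via (8.02,28.785): [(25.0814, 26.4591) (21.0275, 27.0117) (0, 26.4368) (0, 0) (27.4591, 0)]  |A|=701.7824
5. ⊥bis P1·P4 via (7.56,14.665): [(26.9642, 5.5075) (0, 18.2328) (0, 0) (27.4591, 0)]  |A|=321.4318
6. ⊥bis P1·P5 via (18.33,16.845): [(23.2098, 7.2793) (0, 18.2328) (0, 0) (26.9232, 0)]  |A|=309.5811
7. ⊥bis P1·P6 via (16.605,12.355): [(17.0021, 10.2089) (0, 18.2328) (0, 0) (18.8913, 0)]  |A|=251.4285
8. ⊥bis P1·P7 via (26.665,22.355): [(17.0021, 10.2089) (0, 18.2328) (0, 0) (18.8913, 0)]  |A|=251.4285
9. ⊥bis P1·P8 via (23.73,16.55): [(17.0021, 10.2089) (0, 18.2328) (0, 0) (18.8913, 0)]  |A|=251.4285
10. canonical 4-gon: [(17.0021, 10.2089) (0, 18.2328) (0, 0) (18.8913, 0)]
11. shoelace: 251.4285

Area of P1's cell: 251.4285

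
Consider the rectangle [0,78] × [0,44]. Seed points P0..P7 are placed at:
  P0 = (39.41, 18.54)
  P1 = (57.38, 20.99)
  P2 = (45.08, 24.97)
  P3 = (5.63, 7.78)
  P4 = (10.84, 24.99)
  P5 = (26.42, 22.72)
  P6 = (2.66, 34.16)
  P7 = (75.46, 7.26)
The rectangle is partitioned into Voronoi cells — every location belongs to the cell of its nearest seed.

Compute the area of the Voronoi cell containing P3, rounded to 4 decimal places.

1. box [0,78]×[0,44]: [(0, 0) (78, 0) (78, 44) (0, 44)]
2. ⊥bis P3·P0 via (22.52,13.16): [(0, 0) (26.7119, 0) (12.6965, 44) (0, 44)]  |A|=866.9839
3. ⊥bis P3·P1 via (31.505,14.385): [(0, 0) (26.7119, 0) (12.6965, 44) (0, 44)]  |A|=866.9839
4. ⊥bis P3·P2 via (25.355,16.375): [(0, 0) (26.7119, 0) (12.6965, 44) (0, 44)]  |A|=866.9839
5. ⊥bis P3·P4 via (8.235,16.385): [(0, 18.878) (0, 0) (26.7119, 0) (22.9076, 11.9431)]  |A|=375.7367
6. ⊥bis P3·P5 via (16.025,15.25): [(17.1485, 13.6866) (0, 18.878) (0, 0) (26.7119, 0) (26.4953, 0.6799)]  |A|=346.4308
7. ⊥bis P3·P6 via (4.145,20.97): [(17.1485, 13.6866) (0, 18.878) (0, 0) (26.7119, 0) (26.4953, 0.6799)]  |A|=346.4308
8. ⊥bis P3·P7 via (40.545,7.52): [(17.1485, 13.6866) (0, 18.878) (0, 0) (26.7119, 0) (26.4953, 0.6799)]  |A|=346.4308
9. canonical 5-gon: [(17.1485, 13.6866) (0, 18.878) (0, 0) (26.7119, 0) (26.4953, 0.6799)]
10. shoelace: 346.4308

Area of P3's cell: 346.4308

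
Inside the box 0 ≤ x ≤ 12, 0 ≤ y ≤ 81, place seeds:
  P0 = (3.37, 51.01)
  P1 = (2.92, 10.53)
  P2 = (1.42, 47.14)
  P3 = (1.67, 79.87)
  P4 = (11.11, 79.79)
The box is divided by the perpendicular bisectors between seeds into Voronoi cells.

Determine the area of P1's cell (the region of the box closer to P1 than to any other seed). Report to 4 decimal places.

1. box [0,12]×[0,81]: [(0, 0) (12, 0) (12, 81) (0, 81)]
2. ⊥bis P1·P0 via (3.145,30.77): [(0, 30.805) (0, 0) (12, 0) (12, 30.6716)]  |A|=368.8591
3. ⊥bis P1·P2 via (2.17,28.835): [(0, 28.7461) (0, 0) (12, 0) (12, 29.2378)]  |A|=347.9031
4. ⊥bis P1·P3 via (2.295,45.2): [(0, 28.7461) (0, 0) (12, 0) (12, 29.2378)]  |A|=347.9031
5. ⊥bis P1·P4 via (7.015,45.16): [(0, 28.7461) (0, 0) (12, 0) (12, 29.2378)]  |A|=347.9031
6. canonical 4-gon: [(0, 28.7461) (0, 0) (12, 0) (12, 29.2378)]
7. shoelace: 347.9031

Area of P1's cell: 347.9031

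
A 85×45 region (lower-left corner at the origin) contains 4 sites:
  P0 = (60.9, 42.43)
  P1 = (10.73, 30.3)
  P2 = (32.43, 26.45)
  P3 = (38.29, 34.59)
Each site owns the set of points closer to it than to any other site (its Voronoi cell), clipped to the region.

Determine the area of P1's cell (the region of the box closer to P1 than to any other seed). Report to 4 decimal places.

1. box [0,85]×[0,45]: [(0, 0) (85, 0) (85, 45) (0, 45)]
2. ⊥bis P1·P0 via (35.815,36.365): [(0, 0) (44.6073, 0) (33.7272, 45) (0, 45)]  |A|=1762.5263
3. ⊥bis P1·P2 via (21.58,28.375): [(0, 0) (16.5457, 0) (24.5296, 45) (0, 45)]  |A|=924.1948
4. ⊥bis P1·P3 via (24.51,32.445): [(0, 0) (16.5457, 0) (23.4782, 39.0738) (22.5557, 45) (0, 45)]  |A|=918.3458
5. canonical 5-gon: [(0, 0) (16.5457, 0) (23.4782, 39.0738) (22.5557, 45) (0, 45)]
6. shoelace: 918.3458

Area of P1's cell: 918.3458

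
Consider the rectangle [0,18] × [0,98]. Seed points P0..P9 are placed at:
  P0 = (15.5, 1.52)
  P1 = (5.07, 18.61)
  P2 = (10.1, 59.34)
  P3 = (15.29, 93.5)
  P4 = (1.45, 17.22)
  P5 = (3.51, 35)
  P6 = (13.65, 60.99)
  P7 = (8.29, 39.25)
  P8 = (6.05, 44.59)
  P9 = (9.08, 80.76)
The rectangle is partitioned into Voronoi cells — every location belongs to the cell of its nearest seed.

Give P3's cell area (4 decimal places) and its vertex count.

1. box [0,18]×[0,98]: [(0, 0) (18, 0) (18, 98) (0, 98)]
2. ⊥bis P3·P0 via (15.395,47.51): [(0, 47.4749) (18, 47.5159) (18, 98) (0, 98)]  |A|=909.0828
3. ⊥bis P3·P1 via (10.18,56.055): [(0, 57.4442) (18, 54.9878) (18, 98) (0, 98)]  |A|=752.1114
4. ⊥bis P3·P2 via (12.695,76.42): [(0, 78.3488) (18, 75.614) (18, 98) (0, 98)]  |A|=378.335
5. ⊥bis P3·P4 via (8.37,55.36): [(0, 78.3488) (18, 75.614) (18, 98) (0, 98)]  |A|=378.335
6. ⊥bis P3·P5 via (9.4,64.25): [(0, 78.3488) (18, 75.614) (18, 98) (0, 98)]  |A|=378.335
7. ⊥bis P3·P6 via (14.47,77.245): [(0, 78.3488) (3.6835, 77.7891) (18, 77.0669) (18, 98) (0, 98)]  |A|=367.9346
8. ⊥bis P3·P7 via (11.79,66.375): [(0, 78.3488) (3.6835, 77.7891) (18, 77.0669) (18, 98) (0, 98)]  |A|=367.9346
9. ⊥bis P3·P8 via (10.67,69.045): [(0, 78.3488) (3.6835, 77.7891) (18, 77.0669) (18, 98) (0, 98)]  |A|=367.9346
10. ⊥bis P3·P9 via (12.185,87.13): [(0, 93.0695) (18, 84.2955) (18, 98) (0, 98)]  |A|=167.715
11. canonical 4-gon: [(0, 93.0695) (18, 84.2955) (18, 98) (0, 98)]
12. shoelace: 167.715

Area of P3's cell: 167.7150 (4 vertices)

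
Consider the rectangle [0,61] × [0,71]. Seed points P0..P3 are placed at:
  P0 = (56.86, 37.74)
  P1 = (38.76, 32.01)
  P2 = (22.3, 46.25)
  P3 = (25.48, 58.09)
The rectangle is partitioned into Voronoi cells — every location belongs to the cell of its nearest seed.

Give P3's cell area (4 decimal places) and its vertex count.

Area of P3's cell: 907.0991 (5 vertices)

1. box [0,61]×[0,71]: [(0, 0) (61, 0) (61, 71) (0, 71)]
2. ⊥bis P3·P0 via (41.17,47.915): [(0, 0) (10.097, 0) (56.1407, 71) (0, 71)]  |A|=2351.438
3. ⊥bis P3·P1 via (32.12,45.05): [(0, 28.6944) (42.8579, 50.5178) (56.1407, 71) (0, 71)]  |A|=1481.5074
4. ⊥bis P3·P2 via (23.89,52.17): [(0, 58.5864) (38.4323, 48.2642) (42.8579, 50.5178) (56.1407, 71) (0, 71)]  |A|=907.0991
5. canonical 5-gon: [(0, 58.5864) (38.4323, 48.2642) (42.8579, 50.5178) (56.1407, 71) (0, 71)]
6. shoelace: 907.0991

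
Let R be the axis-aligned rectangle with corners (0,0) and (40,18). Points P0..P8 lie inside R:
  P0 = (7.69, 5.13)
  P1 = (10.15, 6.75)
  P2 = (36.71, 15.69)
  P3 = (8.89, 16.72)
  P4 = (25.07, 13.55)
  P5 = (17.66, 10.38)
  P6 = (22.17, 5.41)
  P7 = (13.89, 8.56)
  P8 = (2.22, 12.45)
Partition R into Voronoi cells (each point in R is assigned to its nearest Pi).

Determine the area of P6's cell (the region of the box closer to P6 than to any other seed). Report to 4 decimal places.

Area of P6's cell: 140.3887

1. box [0,40]×[0,18]: [(0, 0) (40, 0) (40, 18) (0, 18)]
2. ⊥bis P6·P0 via (14.93,5.27): [(15.0319, 0) (40, 0) (40, 18) (14.6838, 18)]  |A|=452.5583
3. ⊥bis P6·P1 via (16.16,6.08): [(15.4822, 0) (40, 0) (40, 18) (17.4889, 18)]  |A|=423.2606
4. ⊥bis P6·P2 via (29.44,10.55): [(15.4822, 0) (36.899, 0) (24.1727, 18) (17.4889, 18)]  |A|=252.9063
5. ⊥bis P6·P3 via (15.53,11.065): [(16.8943, 12.667) (15.4822, 0) (36.899, 0) (24.1727, 18) (21.4362, 18)]  |A|=242.3805
6. ⊥bis P6·P4 via (23.62,9.48): [(16.8095, 11.9063) (15.4822, 0) (36.899, 0) (32.4108, 6.3482)]  |A|=164.5442
7. ⊥bis P6·P5 via (19.915,7.895): [(22.2138, 9.981) (15.9625, 4.3083) (15.4822, 0) (36.899, 0) (32.4108, 6.3482)]  |A|=143.1981
8. ⊥bis P6·P7 via (18.03,6.985): [(22.2138, 9.981) (17.5649, 5.7624) (15.5276, 0.4073) (15.4822, 0) (36.899, 0) (32.4108, 6.3482)]  |A|=140.3887
9. ⊥bis P6·P8 via (12.195,8.93): [(22.2138, 9.981) (17.5649, 5.7624) (15.5276, 0.4073) (15.4822, 0) (36.899, 0) (32.4108, 6.3482)]  |A|=140.3887
10. canonical 6-gon: [(22.2138, 9.981) (17.5649, 5.7624) (15.5276, 0.4073) (15.4822, 0) (36.899, 0) (32.4108, 6.3482)]
11. shoelace: 140.3887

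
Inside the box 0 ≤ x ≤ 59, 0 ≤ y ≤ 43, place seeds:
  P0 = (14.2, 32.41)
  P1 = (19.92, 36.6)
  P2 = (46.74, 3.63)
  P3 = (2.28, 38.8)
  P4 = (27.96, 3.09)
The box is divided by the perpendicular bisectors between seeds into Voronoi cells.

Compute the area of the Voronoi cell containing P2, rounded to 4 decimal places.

Area of P2's cell: 702.4045

1. box [0,59]×[0,43]: [(0, 0) (59, 0) (59, 43) (0, 43)]
2. ⊥bis P2·P0 via (30.47,18.02): [(14.5322, 0) (59, 0) (59, 43) (52.5636, 43)]  |A|=1094.4409
3. ⊥bis P2·P1 via (33.33,20.115): [(29.7401, 17.1947) (14.5322, 0) (59, 0) (59, 40.9967)]  |A|=982.0855
4. ⊥bis P2·P3 via (24.51,21.215): [(29.7401, 17.1947) (14.5322, 0) (59, 0) (59, 40.9967)]  |A|=982.0855
5. ⊥bis P2·P4 via (37.35,3.36): [(36.7874, 22.9274) (37.4466, 0) (59, 0) (59, 40.9967)]  |A|=702.4045
6. canonical 4-gon: [(36.7874, 22.9274) (37.4466, 0) (59, 0) (59, 40.9967)]
7. shoelace: 702.4045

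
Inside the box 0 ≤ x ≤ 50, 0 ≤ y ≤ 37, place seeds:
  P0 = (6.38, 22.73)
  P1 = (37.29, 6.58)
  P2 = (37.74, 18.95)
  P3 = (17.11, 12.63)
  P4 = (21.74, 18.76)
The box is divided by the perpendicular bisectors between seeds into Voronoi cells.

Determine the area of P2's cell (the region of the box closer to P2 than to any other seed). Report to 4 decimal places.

Area of P2's cell: 494.4913

1. box [0,50]×[0,37]: [(0, 0) (50, 0) (50, 37) (0, 37)]
2. ⊥bis P2·P0 via (22.06,20.84): [(19.548, 0) (50, 0) (50, 37) (24.0079, 37)]  |A|=1044.216
3. ⊥bis P2·P1 via (37.515,12.765): [(21.1584, 13.36) (50, 12.3108) (50, 37) (24.0079, 37)]  |A|=663.2646
4. ⊥bis P2·P3 via (27.425,15.79): [(23.138, 29.7837) (28.2484, 13.1021) (50, 12.3108) (50, 37) (24.0079, 37)]  |A|=604.7871
5. ⊥bis P2·P4 via (29.74,18.855): [(29.809, 13.0453) (50, 12.3108) (50, 37) (29.5245, 37)]  |A|=494.4913
6. canonical 4-gon: [(29.809, 13.0453) (50, 12.3108) (50, 37) (29.5245, 37)]
7. shoelace: 494.4913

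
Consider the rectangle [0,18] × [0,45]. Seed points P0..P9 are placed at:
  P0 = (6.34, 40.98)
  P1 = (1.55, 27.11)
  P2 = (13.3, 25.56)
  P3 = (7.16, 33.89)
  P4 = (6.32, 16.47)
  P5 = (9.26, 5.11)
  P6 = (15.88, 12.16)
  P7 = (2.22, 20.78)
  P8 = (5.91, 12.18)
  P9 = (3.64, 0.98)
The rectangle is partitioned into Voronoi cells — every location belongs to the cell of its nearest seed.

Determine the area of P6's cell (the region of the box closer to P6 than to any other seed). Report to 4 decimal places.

1. box [0,18]×[0,45]: [(0, 0) (18, 0) (18, 45) (0, 45)]
2. ⊥bis P6·P0 via (11.11,26.57): [(0, 22.8924) (0, 0) (18, 0) (18, 28.8507)]  |A|=465.6879
3. ⊥bis P6·P1 via (8.715,19.635): [(0, 11.2814) (0, 0) (18, 0) (18, 28.5349)]  |A|=358.3473
4. ⊥bis P6·P2 via (14.59,18.86): [(6.2265, 17.2497) (0, 11.2814) (0, 0) (18, 0) (18, 19.5166)]  |A|=305.2583
5. ⊥bis P6·P3 via (11.52,23.025): [(6.2265, 17.2497) (0, 11.2814) (0, 0) (18, 0) (18, 19.5166)]  |A|=305.2583
6. ⊥bis P6·P4 via (11.1,14.315): [(13.0121, 18.5562) (4.6463, 0) (18, 0) (18, 19.5166)]  |A|=172.5706
7. ⊥bis P6·P5 via (12.57,8.635): [(13.0121, 18.5562) (9.7381, 11.2942) (18, 3.5362) (18, 19.5166)]  |A|=82.5531
8. ⊥bis P6·P7 via (9.05,16.47): [(13.0121, 18.5562) (9.7381, 11.2942) (18, 3.5362) (18, 19.5166)]  |A|=82.5531
9. ⊥bis P6·P8 via (10.895,12.17): [(13.0121, 18.5562) (10.8984, 13.8678) (10.8911, 10.2115) (18, 3.5362) (18, 19.5166)]  |A|=80.4413
10. ⊥bis P6·P9 via (9.76,6.57): [(13.0121, 18.5562) (10.8984, 13.8678) (10.8911, 10.2115) (18, 3.5362) (18, 19.5166)]  |A|=80.4413
11. canonical 5-gon: [(13.0121, 18.5562) (10.8984, 13.8678) (10.8911, 10.2115) (18, 3.5362) (18, 19.5166)]
12. shoelace: 80.4413

Area of P6's cell: 80.4413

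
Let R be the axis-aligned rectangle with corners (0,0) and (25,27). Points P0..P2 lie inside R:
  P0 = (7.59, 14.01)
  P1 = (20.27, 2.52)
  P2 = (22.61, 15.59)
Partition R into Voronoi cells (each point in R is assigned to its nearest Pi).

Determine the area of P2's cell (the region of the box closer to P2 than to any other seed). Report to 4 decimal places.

Area of P2's cell: 181.8811

1. box [0,25]×[0,27]: [(0, 0) (25, 0) (25, 27) (0, 27)]
2. ⊥bis P2·P0 via (15.1,14.8): [(16.6569, 0) (25, 0) (25, 27) (13.8166, 27)]  |A|=263.6077
3. ⊥bis P2·P1 via (21.44,9.055): [(15.5942, 10.1016) (25, 8.4176) (25, 27) (13.8166, 27)]  |A|=181.8811
4. canonical 4-gon: [(15.5942, 10.1016) (25, 8.4176) (25, 27) (13.8166, 27)]
5. shoelace: 181.8811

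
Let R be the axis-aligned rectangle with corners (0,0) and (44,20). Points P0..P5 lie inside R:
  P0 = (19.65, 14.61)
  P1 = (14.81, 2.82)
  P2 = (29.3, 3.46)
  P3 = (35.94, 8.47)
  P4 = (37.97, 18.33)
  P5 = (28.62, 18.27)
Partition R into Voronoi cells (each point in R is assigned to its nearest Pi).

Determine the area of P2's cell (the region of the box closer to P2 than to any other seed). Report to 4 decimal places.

Area of P2's cell: 110.2098

1. box [0,44]×[0,20]: [(0, 0) (44, 0) (44, 20) (0, 20)]
2. ⊥bis P2·P0 via (24.475,9.035): [(14.0356, 0) (44, 0) (44, 20) (37.1444, 20)]  |A|=368.2
3. ⊥bis P2·P1 via (22.055,3.14): [(21.8933, 6.8006) (22.1937, 0) (44, 0) (44, 20) (37.1444, 20)]  |A|=340.4599
4. ⊥bis P2·P3 via (32.62,5.965): [(28.0011, 12.0867) (21.8933, 6.8006) (22.1937, 0) (37.1207, 0)]  |A|=111.7713
5. ⊥bis P2·P4 via (33.635,10.895): [(28.0011, 12.0867) (21.8933, 6.8006) (22.1937, 0) (37.1207, 0)]  |A|=111.7713
6. ⊥bis P2·P5 via (28.96,10.865): [(28.9241, 10.8634) (26.4566, 10.7501) (21.8933, 6.8006) (22.1937, 0) (37.1207, 0)]  |A|=110.2098
7. canonical 5-gon: [(28.9241, 10.8634) (26.4566, 10.7501) (21.8933, 6.8006) (22.1937, 0) (37.1207, 0)]
8. shoelace: 110.2098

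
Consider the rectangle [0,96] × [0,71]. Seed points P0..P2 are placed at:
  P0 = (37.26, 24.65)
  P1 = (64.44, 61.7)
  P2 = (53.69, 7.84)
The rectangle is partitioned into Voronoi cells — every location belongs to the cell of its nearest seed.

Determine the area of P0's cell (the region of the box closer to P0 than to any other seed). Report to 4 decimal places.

1. box [0,96]×[0,71]: [(0, 0) (96, 0) (96, 71) (0, 71)]
2. ⊥bis P0·P1 via (50.85,43.175): [(0, 0) (96, 0) (96, 10.0528) (12.9208, 71) (0, 71)]  |A|=4284.2776
3. ⊥bis P0·P2 via (45.475,16.245): [(0, 0) (28.8543, 0) (63.5189, 33.881) (12.9208, 71) (0, 71)]  |A|=2983.5313
4. canonical 5-gon: [(0, 0) (28.8543, 0) (63.5189, 33.881) (12.9208, 71) (0, 71)]
5. shoelace: 2983.5313

Area of P0's cell: 2983.5313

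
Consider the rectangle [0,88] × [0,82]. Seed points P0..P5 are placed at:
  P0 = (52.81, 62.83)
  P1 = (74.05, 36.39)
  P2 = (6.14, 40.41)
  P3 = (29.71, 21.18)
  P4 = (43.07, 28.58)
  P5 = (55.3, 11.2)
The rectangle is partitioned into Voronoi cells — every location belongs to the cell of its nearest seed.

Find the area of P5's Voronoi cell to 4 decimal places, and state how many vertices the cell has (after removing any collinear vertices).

1. box [0,88]×[0,82]: [(0, 0) (88, 0) (88, 82) (0, 82)]
2. ⊥bis P5·P0 via (54.055,37.015): [(0, 34.408) (0, 0) (88, 0) (88, 38.6521)]  |A|=3214.6461
3. ⊥bis P5·P1 via (64.675,23.795): [(47.3489, 36.6916) (0, 34.408) (0, 0) (88, 0) (88, 6.4332)]  |A|=2559.7791
4. ⊥bis P5·P2 via (30.72,25.805): [(47.3489, 36.6916) (36.8889, 36.1871) (15.3871, 0) (88, 0) (88, 6.4332)]  |A|=1646.7342
5. ⊥bis P5·P3 via (42.505,16.19): [(49.7915, 34.8734) (36.191, 0) (88, 0) (88, 6.4332)]  |A|=1026.2815
6. ⊥bis P5·P4 via (49.185,19.89): [(59.8443, 27.3907) (41.9672, 14.8109) (36.191, 0) (88, 0) (88, 6.4332)]  |A|=896.1659
7. canonical 5-gon: [(59.8443, 27.3907) (41.9672, 14.8109) (36.191, 0) (88, 0) (88, 6.4332)]
8. shoelace: 896.1659

Area of P5's cell: 896.1659 (5 vertices)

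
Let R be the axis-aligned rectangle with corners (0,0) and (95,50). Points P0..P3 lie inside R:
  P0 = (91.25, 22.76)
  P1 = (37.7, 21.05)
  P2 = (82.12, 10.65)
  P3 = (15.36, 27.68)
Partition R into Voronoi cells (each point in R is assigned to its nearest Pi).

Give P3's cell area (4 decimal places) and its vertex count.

Area of P3's cell: 1335.9227 (4 vertices)

1. box [0,95]×[0,50]: [(0, 0) (95, 0) (95, 50) (0, 50)]
2. ⊥bis P3·P0 via (53.305,25.22): [(0, 0) (51.67, 0) (54.9115, 50) (0, 50)]  |A|=2664.5369
3. ⊥bis P3·P1 via (26.53,24.365): [(0, 0) (19.299, 0) (34.1379, 50) (0, 50)]  |A|=1335.9227
4. ⊥bis P3·P2 via (48.74,19.165): [(0, 0) (19.299, 0) (34.1379, 50) (0, 50)]  |A|=1335.9227
5. canonical 4-gon: [(0, 0) (19.299, 0) (34.1379, 50) (0, 50)]
6. shoelace: 1335.9227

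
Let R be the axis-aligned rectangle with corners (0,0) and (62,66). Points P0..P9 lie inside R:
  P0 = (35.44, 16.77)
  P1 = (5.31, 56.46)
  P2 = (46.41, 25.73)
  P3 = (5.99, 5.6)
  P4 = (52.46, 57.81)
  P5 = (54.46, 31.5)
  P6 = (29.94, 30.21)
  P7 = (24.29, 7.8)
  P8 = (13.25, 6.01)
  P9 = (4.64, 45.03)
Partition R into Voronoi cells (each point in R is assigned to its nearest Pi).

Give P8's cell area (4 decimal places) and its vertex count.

Area of P8's cell: 210.2617 (5 vertices)

1. box [0,62]×[0,66]: [(0, 0) (62, 0) (62, 66) (0, 66)]
2. ⊥bis P8·P0 via (24.345,11.39): [(0, 61.5959) (0, 0) (29.868, 0)]  |A|=919.8747
3. ⊥bis P8·P1 via (9.28,31.235): [(14.3362, 32.0308) (0, 29.7745) (0, 0) (29.868, 0)]  |A|=691.7751
4. ⊥bis P8·P2 via (29.83,15.87): [(14.3362, 32.0308) (0, 29.7745) (0, 0) (29.868, 0)]  |A|=691.7751
5. ⊥bis P8·P3 via (9.62,5.805): [(14.3362, 32.0308) (8.1935, 31.064) (9.9478, 0) (29.868, 0)]  |A|=415.2863
6. ⊥bis P8·P4 via (32.855,31.91): [(14.3362, 32.0308) (8.1935, 31.064) (9.9478, 0) (29.868, 0)]  |A|=415.2863
7. ⊥bis P8·P5 via (33.855,18.755): [(14.3362, 32.0308) (8.1935, 31.064) (9.9478, 0) (29.868, 0)]  |A|=415.2863
8. ⊥bis P8·P6 via (21.595,18.11): [(20.8309, 18.637) (8.4116, 27.2022) (9.9478, 0) (29.868, 0)]  |A|=347.9632
9. ⊥bis P8·P7 via (18.77,6.905): [(16.3689, 21.7143) (8.4116, 27.2022) (9.9478, 0) (19.8896, 0)]  |A|=211.9507
10. ⊥bis P8·P9 via (8.945,25.52): [(16.3689, 21.7143) (10.3888, 25.8386) (8.512, 25.4245) (9.9478, 0) (19.8896, 0)]  |A|=210.2617
11. canonical 5-gon: [(16.3689, 21.7143) (10.3888, 25.8386) (8.512, 25.4245) (9.9478, 0) (19.8896, 0)]
12. shoelace: 210.2617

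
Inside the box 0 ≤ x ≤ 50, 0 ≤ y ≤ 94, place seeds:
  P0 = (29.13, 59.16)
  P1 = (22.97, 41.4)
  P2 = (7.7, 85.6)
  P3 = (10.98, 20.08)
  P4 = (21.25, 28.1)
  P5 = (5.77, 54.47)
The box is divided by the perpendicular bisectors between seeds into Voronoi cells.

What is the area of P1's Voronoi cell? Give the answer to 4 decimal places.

1. box [0,50]×[0,94]: [(0, 0) (50, 0) (50, 94) (0, 94)]
2. ⊥bis P1·P0 via (26.05,50.28): [(0, 59.3154) (0, 0) (50, 0) (50, 41.973)]  |A|=2532.2095
3. ⊥bis P1·P2 via (15.335,63.5): [(1.608, 58.7576) (0, 58.2021) (0, 0) (50, 0) (50, 41.973)]  |A|=2531.3145
4. ⊥bis P1·P3 via (16.975,30.74): [(1.608, 58.7576) (0, 58.2021) (0, 40.2864) (50, 12.1673) (50, 41.973)]  |A|=1219.9705
5. ⊥bis P1·P4 via (22.11,34.75): [(1.608, 58.7576) (0, 58.2021) (0, 40.2864) (6.1819, 36.8099) (50, 31.1432) (50, 41.973)]  |A|=804.2269
6. ⊥bis P1·P5 via (14.37,47.935): [(18.2165, 52.997) (5.9957, 36.9145) (6.1819, 36.8099) (50, 31.1432) (50, 41.973)]  |A|=562.9847
7. canonical 5-gon: [(18.2165, 52.997) (5.9957, 36.9145) (6.1819, 36.8099) (50, 31.1432) (50, 41.973)]
8. shoelace: 562.9847

Area of P1's cell: 562.9847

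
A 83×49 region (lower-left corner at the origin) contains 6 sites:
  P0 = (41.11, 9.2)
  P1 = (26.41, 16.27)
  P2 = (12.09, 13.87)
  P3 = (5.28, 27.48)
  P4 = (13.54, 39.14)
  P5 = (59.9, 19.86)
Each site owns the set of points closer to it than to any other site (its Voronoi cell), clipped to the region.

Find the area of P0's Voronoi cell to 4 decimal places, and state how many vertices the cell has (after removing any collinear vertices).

1. box [0,83]×[0,49]: [(0, 0) (83, 0) (83, 49) (0, 49)]
2. ⊥bis P0·P1 via (33.76,12.735): [(27.6351, 0) (83, 0) (83, 49) (51.2017, 49)]  |A|=2135.4982
3. ⊥bis P0·P2 via (26.6,11.535): [(27.6351, 0) (83, 0) (83, 49) (51.2017, 49)]  |A|=2135.4982
4. ⊥bis P0·P3 via (23.195,18.34): [(27.6351, 0) (83, 0) (83, 49) (51.2017, 49)]  |A|=2135.4982
5. ⊥bis P0·P4 via (27.325,24.17): [(48.7472, 43.8964) (27.6351, 0) (83, 0) (83, 49) (54.2895, 49)]  |A|=2127.6189
6. ⊥bis P0·P5 via (50.505,14.53): [(41.9099, 29.6803) (27.6351, 0) (58.7482, 0)]  |A|=461.7236
7. canonical 3-gon: [(41.9099, 29.6803) (27.6351, 0) (58.7482, 0)]
8. shoelace: 461.7236

Area of P0's cell: 461.7236 (3 vertices)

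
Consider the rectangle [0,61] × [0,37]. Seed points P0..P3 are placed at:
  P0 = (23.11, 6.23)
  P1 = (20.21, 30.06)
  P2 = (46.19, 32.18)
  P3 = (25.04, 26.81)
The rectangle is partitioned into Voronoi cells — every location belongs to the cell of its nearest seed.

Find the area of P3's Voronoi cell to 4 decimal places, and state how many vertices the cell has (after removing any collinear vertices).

Area of P3's cell: 309.9562 (4 vertices)

1. box [0,61]×[0,37]: [(0, 0) (61, 0) (61, 37) (0, 37)]
2. ⊥bis P3·P0 via (24.075,16.52): [(0, 18.7778) (61, 13.0572) (61, 37) (0, 37)]  |A|=1286.0349
3. ⊥bis P3·P1 via (22.625,28.435): [(15.1696, 17.3552) (61, 13.0572) (61, 37) (28.3882, 37)]  |A|=868.9818
4. ⊥bis P3·P2 via (35.615,29.495): [(15.1696, 17.3552) (39.2712, 15.0949) (33.7095, 37) (28.3882, 37)]  |A|=309.9562
5. canonical 4-gon: [(15.1696, 17.3552) (39.2712, 15.0949) (33.7095, 37) (28.3882, 37)]
6. shoelace: 309.9562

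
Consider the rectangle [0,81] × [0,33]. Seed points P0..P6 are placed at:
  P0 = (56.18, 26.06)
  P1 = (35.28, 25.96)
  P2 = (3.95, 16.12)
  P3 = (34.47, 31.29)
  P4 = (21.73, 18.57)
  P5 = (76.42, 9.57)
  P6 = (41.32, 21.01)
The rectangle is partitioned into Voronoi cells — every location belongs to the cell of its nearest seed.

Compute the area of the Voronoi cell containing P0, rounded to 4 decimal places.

Area of P0's cell: 474.9662

1. box [0,81]×[0,33]: [(0, 0) (81, 0) (81, 33) (0, 33)]
2. ⊥bis P0·P1 via (45.73,26.01): [(45.8544, 0) (81, 0) (81, 33) (45.6966, 33)]  |A|=1162.4084
3. ⊥bis P0·P2 via (30.065,21.09): [(45.8544, 0) (81, 0) (81, 33) (45.6966, 33)]  |A|=1162.4084
4. ⊥bis P0·P3 via (45.325,28.675): [(45.7096, 30.2715) (45.8544, 0) (81, 0) (81, 33) (46.3669, 33)]  |A|=1161.4939
5. ⊥bis P0·P4 via (38.955,22.315): [(45.7096, 30.2715) (45.8544, 0) (81, 0) (81, 33) (46.3669, 33)]  |A|=1161.4939
6. ⊥bis P0·P5 via (66.3,17.815): [(45.7096, 30.2715) (45.8544, 0) (51.7857, 0) (78.6716, 33) (46.3669, 33)]  |A|=641.039
7. ⊥bis P0·P6 via (48.75,23.535): [(46.0212, 31.5648) (55.2874, 4.2981) (78.6716, 33) (46.3669, 33)]  |A|=474.9662
8. canonical 4-gon: [(46.0212, 31.5648) (55.2874, 4.2981) (78.6716, 33) (46.3669, 33)]
9. shoelace: 474.9662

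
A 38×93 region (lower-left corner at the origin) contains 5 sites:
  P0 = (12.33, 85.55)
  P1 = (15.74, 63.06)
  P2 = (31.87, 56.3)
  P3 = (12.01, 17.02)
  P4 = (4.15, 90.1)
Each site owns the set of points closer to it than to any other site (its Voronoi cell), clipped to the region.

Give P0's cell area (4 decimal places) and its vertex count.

1. box [0,38]×[0,93]: [(0, 0) (38, 0) (38, 93) (0, 93)]
2. ⊥bis P0·P1 via (14.035,74.305): [(0, 72.177) (38, 77.9386) (38, 93) (0, 93)]  |A|=681.8033
3. ⊥bis P0·P2 via (22.1,70.925): [(0, 72.177) (31.0131, 76.8793) (38, 81.5467) (38, 93) (0, 93)]  |A|=669.1986
4. ⊥bis P0·P3 via (12.17,51.285): [(0, 72.177) (31.0131, 76.8793) (38, 81.5467) (38, 93) (0, 93)]  |A|=669.1986
5. ⊥bis P0·P4 via (8.24,87.825): [(0, 73.0111) (0, 72.177) (31.0131, 76.8793) (38, 81.5467) (38, 93) (11.1185, 93)]  |A|=558.0752
6. canonical 6-gon: [(0, 73.0111) (0, 72.177) (31.0131, 76.8793) (38, 81.5467) (38, 93) (11.1185, 93)]
7. shoelace: 558.0752

Area of P0's cell: 558.0752 (6 vertices)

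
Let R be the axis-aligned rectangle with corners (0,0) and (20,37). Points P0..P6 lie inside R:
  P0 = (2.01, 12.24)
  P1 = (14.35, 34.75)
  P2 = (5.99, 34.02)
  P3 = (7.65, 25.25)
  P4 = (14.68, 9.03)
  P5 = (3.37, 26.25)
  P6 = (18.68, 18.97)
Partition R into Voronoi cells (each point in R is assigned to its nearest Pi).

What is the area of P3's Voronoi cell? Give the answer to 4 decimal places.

Area of P3's cell: 99.9773

1. box [0,20]×[0,37]: [(0, 0) (20, 0) (20, 37) (0, 37)]
2. ⊥bis P3·P0 via (4.83,18.745): [(0, 20.8389) (20, 12.1686) (20, 37) (0, 37)]  |A|=409.9252
3. ⊥bis P3·P1 via (11,30): [(0, 20.8389) (20, 12.1686) (20, 23.6526) (1.0746, 37) (0, 37)]  |A|=283.6232
4. ⊥bis P3·P2 via (6.82,29.635): [(0, 28.3441) (0, 20.8389) (20, 12.1686) (20, 23.6526) (10.5236, 30.336)]  |A|=234.4972
5. ⊥bis P3·P4 via (11.165,17.14): [(0, 28.3441) (0, 20.8389) (9.8485, 16.5694) (20, 20.9692) (20, 23.6526) (10.5236, 30.336)]  |A|=189.8275
6. ⊥bis P3·P5 via (5.51,25.75): [(6.3991, 29.5553) (3.9613, 19.1216) (9.8485, 16.5694) (20, 20.9692) (20, 23.6526) (10.5236, 30.336)]  |A|=143.0553
7. ⊥bis P3·P6 via (13.165,22.11): [(6.3991, 29.5553) (3.9613, 19.1216) (9.8485, 16.5694) (10.0635, 16.6626) (15.7499, 26.6501) (10.5236, 30.336)]  |A|=99.9773
8. canonical 6-gon: [(6.3991, 29.5553) (3.9613, 19.1216) (9.8485, 16.5694) (10.0635, 16.6626) (15.7499, 26.6501) (10.5236, 30.336)]
9. shoelace: 99.9773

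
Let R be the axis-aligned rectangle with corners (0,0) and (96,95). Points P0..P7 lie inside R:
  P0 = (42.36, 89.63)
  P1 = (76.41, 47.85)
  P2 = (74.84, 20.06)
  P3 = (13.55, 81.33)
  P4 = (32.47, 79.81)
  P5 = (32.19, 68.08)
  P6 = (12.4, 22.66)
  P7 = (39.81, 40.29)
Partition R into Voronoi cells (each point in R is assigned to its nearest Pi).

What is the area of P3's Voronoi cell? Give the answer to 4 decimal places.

1. box [0,96]×[0,95]: [(0, 0) (96, 0) (96, 95) (0, 95)]
2. ⊥bis P3·P0 via (27.955,85.48): [(0, 0) (52.5813, 0) (25.2123, 95) (0, 95)]  |A|=3695.1984
3. ⊥bis P3·P1 via (44.98,64.59): [(0, 0) (10.5786, 0) (37.837, 51.1787) (25.2123, 95) (0, 95)]  |A|=2620.375
4. ⊥bis P3·P2 via (44.195,50.695): [(0, 6.4856) (30.0352, 36.5306) (37.837, 51.1787) (25.2123, 95) (0, 95)]  |A|=2329.7562
5. ⊥bis P3·P4 via (23.01,80.57): [(0, 6.4856) (18.5489, 25.0405) (24.1693, 95) (0, 95)]  |A|=1666.3562
6. ⊥bis P3·P5 via (22.87,74.705): [(0, 42.5317) (22.4966, 74.1797) (24.1693, 95) (0, 95)]  |A|=841.7856
7. ⊥bis P3·P6 via (12.975,51.995): [(0, 52.2493) (6.8128, 52.1158) (22.4966, 74.1797) (24.1693, 95) (0, 95)]  |A|=808.6836
8. ⊥bis P3·P7 via (26.68,60.81): [(0, 52.2493) (6.8128, 52.1158) (22.4966, 74.1797) (24.1693, 95) (0, 95)]  |A|=808.6836
9. canonical 5-gon: [(0, 52.2493) (6.8128, 52.1158) (22.4966, 74.1797) (24.1693, 95) (0, 95)]
10. shoelace: 808.6836

Area of P3's cell: 808.6836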